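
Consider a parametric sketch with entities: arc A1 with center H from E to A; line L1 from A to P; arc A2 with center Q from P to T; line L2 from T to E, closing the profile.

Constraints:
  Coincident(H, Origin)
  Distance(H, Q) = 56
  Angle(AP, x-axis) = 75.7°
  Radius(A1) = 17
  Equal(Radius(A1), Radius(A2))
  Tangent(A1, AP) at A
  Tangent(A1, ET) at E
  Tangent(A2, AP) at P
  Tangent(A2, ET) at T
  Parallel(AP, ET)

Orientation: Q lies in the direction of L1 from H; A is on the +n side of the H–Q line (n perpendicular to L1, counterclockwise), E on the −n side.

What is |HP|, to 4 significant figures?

58.52

The slot axis is L1's direction at 75.7°, so u = (cos 75.7°, sin 75.7°) = (0.2470, 0.9690) and n = (−sin 75.7°, cos 75.7°) = (-0.9690, 0.2470). H is at the origin and Q lies 56.0 along u from H, so Q = 56.0·u = (13.83, 54.26). Tangency of A1 to both parallel lines with radius 17.0 puts A and E at H ± 17.0·n: A = (-16.47, 4.199), E = (16.47, -4.199). Equal radii place P and T the same way about Q: P = Q + 17.0·n = (-2.641, 58.46), T = Q − 17.0·n = (30.31, 50.07). Then |HP| = |P − H| = 58.52.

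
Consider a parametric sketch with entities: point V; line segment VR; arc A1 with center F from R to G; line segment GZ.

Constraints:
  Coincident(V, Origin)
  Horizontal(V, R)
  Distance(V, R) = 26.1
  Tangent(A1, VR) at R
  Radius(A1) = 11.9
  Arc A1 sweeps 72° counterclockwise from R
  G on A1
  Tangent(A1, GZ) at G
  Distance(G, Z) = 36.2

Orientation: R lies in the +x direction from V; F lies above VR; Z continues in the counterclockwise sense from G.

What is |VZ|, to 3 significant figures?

64.7

On A1, R sits at bearing -90° from F; a 72° counterclockwise sweep puts G at bearing -18°, so G = F + 11.9·(cos -18°, sin -18°) = (37.4, 8.22). Since A1 is tangent to GZ there, FG ⟂ GZ, so GZ runs along (−sin -18°, cos -18°); with |GZ| = 36.2, Z = (48.6, 42.7). Then |VZ| = |Z − V| = 64.7.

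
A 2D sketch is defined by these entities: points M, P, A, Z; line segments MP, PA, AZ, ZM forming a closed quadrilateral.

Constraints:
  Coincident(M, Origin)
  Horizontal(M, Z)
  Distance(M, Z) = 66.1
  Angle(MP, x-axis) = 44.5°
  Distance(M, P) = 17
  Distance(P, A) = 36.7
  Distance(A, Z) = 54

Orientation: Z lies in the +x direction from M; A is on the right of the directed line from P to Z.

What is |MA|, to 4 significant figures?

30.20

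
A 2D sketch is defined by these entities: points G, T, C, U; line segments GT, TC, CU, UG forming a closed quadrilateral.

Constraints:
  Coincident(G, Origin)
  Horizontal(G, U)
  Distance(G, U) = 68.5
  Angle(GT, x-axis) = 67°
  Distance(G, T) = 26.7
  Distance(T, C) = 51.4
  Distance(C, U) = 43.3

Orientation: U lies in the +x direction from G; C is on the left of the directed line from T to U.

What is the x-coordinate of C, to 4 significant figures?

58.72

G is at the origin; G and U share the same y with |GU| = 68.5 and U in +x, so U = (68.5, 0). GT runs at 67.0° with |GT| = 26.7, so T = (10.43, 24.58). C is determined by |TC| = 51.4 and |CU| = 43.3 together: it lies at the intersection of circle(T, 51.4) and circle(U, 43.3). With |TU| = 63.05, the foot of the radical line on TU is 37.61 from T and the perpendicular offset is √(51.4² − 37.61²) = 35.04. Taking the left-of-TU solution: C = (58.72, 42.18).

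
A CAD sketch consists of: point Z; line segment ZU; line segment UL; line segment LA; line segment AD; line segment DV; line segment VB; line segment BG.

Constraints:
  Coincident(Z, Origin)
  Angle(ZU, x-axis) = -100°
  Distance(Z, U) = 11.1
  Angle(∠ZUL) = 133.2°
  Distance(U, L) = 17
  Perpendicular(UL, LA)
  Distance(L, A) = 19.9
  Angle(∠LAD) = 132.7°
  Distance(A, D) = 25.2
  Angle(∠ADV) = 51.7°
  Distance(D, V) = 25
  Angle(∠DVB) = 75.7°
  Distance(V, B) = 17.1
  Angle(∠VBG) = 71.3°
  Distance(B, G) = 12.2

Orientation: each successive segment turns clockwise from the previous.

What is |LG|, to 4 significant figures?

27.39

Z is at the origin; ZU runs at -100.0° with length 11.1, so U = (-1.927, -10.93). ∠ZUL = 133.2° gives UL at -146.8° from the x-axis; with |UL| = 17.0, L = (-16.15, -20.24). UL ⟂ LA, so LA runs at 123.2°; with |LA| = 19.9, A = (-27.05, -3.588). ∠LAD = 132.7° gives AD at 75.90° from the x-axis; with |AD| = 25.2, D = (-20.91, 20.85). ∠ADV = 51.7° gives DV at -52.40° from the x-axis; with |DV| = 25.0, V = (-5.656, 1.045). ∠DVB = 75.7° gives VB at -156.7° from the x-axis; with |VB| = 17.1, B = (-21.36, -5.719). ∠VBG = 71.3° gives BG at 94.60° from the x-axis; with |BG| = 12.2, G = (-22.34, 6.442). Then |LG| = |G − L| = 27.39.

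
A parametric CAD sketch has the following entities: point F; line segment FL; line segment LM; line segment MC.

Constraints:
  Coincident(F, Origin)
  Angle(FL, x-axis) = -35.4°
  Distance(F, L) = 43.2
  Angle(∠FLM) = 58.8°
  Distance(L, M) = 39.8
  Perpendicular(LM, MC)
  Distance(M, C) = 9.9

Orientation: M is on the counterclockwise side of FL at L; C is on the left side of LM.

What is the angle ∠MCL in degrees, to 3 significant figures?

76.0°

F is at the origin; FL runs at -35.4° with length 43.2, so L = 43.2·(cos -35.4°, sin -35.4°) = (35.2, -25.0). ∠FLM = 58.8°, so LM runs at -35.4° + (180° − 58.8°) = 85.8° from the x-axis; with |LM| = 39.8, M = L + 39.8·(cos 85.8°, sin 85.8°) = (38.1, 14.7). The perpendicularity gives MC at right angles to LM; with |MC| = 9.9 on the left of LM, C = M + 9.9·(-0.997, 0.0732) = (28.3, 15.4). Then cos ∠MCL = CM·CL / (|CM||CL|), giving 76.0°.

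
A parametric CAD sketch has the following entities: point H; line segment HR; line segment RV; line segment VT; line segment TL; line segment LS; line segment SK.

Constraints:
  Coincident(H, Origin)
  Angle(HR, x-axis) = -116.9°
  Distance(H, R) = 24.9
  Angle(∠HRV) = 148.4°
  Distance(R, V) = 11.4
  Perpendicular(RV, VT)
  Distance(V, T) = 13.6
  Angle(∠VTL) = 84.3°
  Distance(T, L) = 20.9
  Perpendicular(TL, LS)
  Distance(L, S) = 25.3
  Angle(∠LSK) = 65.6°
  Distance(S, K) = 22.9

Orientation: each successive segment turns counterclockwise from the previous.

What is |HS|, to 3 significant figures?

30.3

H is at the origin; HR runs at -116.9° with length 24.9, so R = (-11.3, -22.2). ∠HRV = 148.4° gives RV at -85.3° from the x-axis; with |RV| = 11.4, V = (-10.3, -33.6). The perpendicularity gives VT at right angles to RV, so VT runs at 4.70°; with |VT| = 13.6, T = (3.22, -32.5). ∠VTL = 84.3° gives TL at 100° from the x-axis; with |TL| = 20.9, L = (-0.550, -11.9). The perpendicularity gives LS at right angles to TL, so LS runs at -170°; with |LS| = 25.3, S = (-25.4, -16.5). Then |HS| = |S − H| = 30.3.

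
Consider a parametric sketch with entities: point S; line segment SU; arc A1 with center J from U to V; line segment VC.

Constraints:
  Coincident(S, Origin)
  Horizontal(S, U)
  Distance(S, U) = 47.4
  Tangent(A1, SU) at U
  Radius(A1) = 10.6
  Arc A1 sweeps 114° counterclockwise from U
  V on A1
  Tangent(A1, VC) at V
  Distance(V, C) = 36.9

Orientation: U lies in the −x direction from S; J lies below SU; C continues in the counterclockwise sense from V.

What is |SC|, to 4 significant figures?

64.30

On A1, U sits at bearing 90° from J; a 114° counterclockwise sweep puts V at bearing 204°, so V = J + 10.6·(cos 204°, sin 204°) = (-57.08, -14.91). A1 meets VC tangentially, so JV is at right angles to VC, so VC runs along (−sin 204°, cos 204°); with |VC| = 36.9, C = (-42.07, -48.62). Then |SC| = |C − S| = 64.30.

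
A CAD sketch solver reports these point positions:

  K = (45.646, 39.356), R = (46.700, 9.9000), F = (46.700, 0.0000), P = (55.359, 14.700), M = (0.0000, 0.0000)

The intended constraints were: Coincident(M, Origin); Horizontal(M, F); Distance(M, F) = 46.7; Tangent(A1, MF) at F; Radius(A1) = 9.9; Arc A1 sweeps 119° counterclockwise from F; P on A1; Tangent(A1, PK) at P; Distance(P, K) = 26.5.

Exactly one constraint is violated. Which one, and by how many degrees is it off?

Tangent(A1, PK) at P — off by 7.50°.

M = (0.00, 0.00) ✓; M.y = 0.00, F.y = 0.00 ✓; |MF| = 46.70 ✓; ∠(RF, FM) = 90.00° ✓; |RF| = 9.900 ✓; bearing(R→P) − bearing(R→F) = 119.0° ✓; |RP| = 9.900 ✓; ∠(RP, PK) = 97.50° ✗; |PK| = 26.50 ✓.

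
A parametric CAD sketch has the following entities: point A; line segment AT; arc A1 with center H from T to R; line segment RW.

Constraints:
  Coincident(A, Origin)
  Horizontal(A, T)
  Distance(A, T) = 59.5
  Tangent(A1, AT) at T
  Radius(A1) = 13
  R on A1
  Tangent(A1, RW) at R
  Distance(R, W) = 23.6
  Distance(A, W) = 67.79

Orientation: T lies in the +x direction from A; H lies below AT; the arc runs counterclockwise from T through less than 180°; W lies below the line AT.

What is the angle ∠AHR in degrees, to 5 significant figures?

31.647°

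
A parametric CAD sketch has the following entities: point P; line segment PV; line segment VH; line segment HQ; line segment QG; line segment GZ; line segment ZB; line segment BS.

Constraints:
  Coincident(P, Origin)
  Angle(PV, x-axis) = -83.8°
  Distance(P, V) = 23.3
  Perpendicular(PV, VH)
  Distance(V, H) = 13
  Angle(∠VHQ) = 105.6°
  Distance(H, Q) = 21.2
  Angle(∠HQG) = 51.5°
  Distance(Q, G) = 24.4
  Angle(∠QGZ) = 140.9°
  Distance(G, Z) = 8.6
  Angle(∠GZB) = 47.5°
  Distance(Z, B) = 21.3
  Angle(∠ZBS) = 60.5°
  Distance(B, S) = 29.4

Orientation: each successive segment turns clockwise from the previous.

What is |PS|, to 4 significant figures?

10.02

∠GZB = 47.5° gives ZB at 171.7° from the x-axis; with |ZB| = 21.3, B = (-11.15, -15.93). ∠ZBS = 60.5° gives BS at 52.20° from the x-axis; with |BS| = 29.4, S = (6.867, 7.297). Then |PS| = |S − P| = 10.02.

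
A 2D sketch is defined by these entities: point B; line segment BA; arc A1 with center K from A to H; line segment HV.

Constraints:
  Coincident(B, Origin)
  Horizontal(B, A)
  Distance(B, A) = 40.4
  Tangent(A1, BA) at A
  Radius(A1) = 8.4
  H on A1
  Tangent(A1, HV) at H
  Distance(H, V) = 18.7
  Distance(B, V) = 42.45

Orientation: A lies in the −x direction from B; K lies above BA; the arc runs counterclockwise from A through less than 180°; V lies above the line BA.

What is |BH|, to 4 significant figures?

33.14

B is at the origin; B and A share the same y with |BA| = 40.4 and A on the −x side, so A = (-40.40, 0.000). The tangent condition forces KA to be normal to BA, so K = A + (0, 8.4) = (-40.40, 8.400). Since KH ⟂ HV (tangency), |KV| = √(8.4² + 18.7²) = 20.50 regardless of where H sits on A1. So V lies on both circle(B, 42.45) and circle(K, 20.50); the above-BA intersection is V = (-32.49, 27.31). H is the foot of the tangent from V: H = (-32.00, 8.621).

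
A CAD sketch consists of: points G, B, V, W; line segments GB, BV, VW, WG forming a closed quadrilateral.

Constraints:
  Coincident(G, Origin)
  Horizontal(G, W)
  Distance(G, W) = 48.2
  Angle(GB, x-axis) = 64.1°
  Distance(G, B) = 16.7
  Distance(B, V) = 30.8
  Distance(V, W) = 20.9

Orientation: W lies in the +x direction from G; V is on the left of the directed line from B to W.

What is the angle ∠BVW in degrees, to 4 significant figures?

113.5°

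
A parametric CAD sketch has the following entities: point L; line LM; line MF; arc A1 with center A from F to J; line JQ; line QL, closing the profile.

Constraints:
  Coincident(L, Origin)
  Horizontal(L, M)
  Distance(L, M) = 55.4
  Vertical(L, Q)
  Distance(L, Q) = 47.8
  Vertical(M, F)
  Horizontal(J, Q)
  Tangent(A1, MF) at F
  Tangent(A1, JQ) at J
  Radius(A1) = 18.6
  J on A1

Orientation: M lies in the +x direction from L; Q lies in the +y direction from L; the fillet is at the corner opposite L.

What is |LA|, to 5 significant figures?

46.977

L is at the origin; LM is horizontal with |LM| = 55.4 and M on the +x side, so M = (55.400, 0.0000). LQ is vertical with |LQ| = 47.8 and Q on the +y side, so Q = (0.0000, 47.800). The virtual corner opposite L is at (55.400, 47.800). The tangent condition forces AF to be normal to MF and A1 meets JQ tangentially, so AJ is at right angles to JQ, with radius 18.6, so the center A sits 18.6 in from both sides at A = (36.800, 29.200). Then |LA| = |A − L| = 46.977.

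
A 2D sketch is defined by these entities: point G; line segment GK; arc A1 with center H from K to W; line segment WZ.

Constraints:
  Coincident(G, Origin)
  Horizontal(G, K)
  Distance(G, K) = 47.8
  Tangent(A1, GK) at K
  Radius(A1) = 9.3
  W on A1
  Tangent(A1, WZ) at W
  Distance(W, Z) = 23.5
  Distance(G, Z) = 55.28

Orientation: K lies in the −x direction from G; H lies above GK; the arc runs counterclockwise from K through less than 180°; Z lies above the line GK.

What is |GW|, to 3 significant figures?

40.3

Checks: |HW| = 9.300 ✓; ∠(HW, WZ) = 90.00° ✓; |WZ| = 23.50 ✓; |GZ| = 55.28 ✓.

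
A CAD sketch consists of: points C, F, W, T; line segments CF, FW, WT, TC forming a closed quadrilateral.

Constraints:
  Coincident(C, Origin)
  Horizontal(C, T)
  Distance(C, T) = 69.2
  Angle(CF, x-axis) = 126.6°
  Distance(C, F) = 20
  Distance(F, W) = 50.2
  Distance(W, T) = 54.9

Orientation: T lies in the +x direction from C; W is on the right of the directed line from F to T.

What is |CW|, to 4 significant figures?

30.22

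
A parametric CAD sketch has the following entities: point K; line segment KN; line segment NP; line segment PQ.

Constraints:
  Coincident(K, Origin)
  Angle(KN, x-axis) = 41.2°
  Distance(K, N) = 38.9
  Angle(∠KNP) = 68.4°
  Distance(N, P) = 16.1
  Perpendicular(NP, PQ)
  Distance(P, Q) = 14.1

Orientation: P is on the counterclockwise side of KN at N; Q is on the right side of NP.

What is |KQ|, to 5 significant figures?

50.300

∠KNP = 68.4°, so NP runs at 41.2° + (180° − 68.4°) = 152.80° from the x-axis; with |NP| = 16.1, P = N + 16.1·(cos 152.80°, sin 152.80°) = (14.949, 32.982). NP is perpendicular to PQ; with |PQ| = 14.1 on the right of NP, Q = P + 14.1·(0.45710, 0.88942) = (21.394, 45.523). Then |KQ| = |Q − K| = 50.300.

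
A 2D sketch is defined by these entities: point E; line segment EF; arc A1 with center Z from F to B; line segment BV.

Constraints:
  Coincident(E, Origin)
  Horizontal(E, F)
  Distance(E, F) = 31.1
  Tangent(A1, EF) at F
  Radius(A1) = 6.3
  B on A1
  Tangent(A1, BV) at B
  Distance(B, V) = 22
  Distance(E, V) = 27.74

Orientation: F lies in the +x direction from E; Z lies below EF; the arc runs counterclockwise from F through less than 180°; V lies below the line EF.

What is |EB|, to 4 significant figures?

25.72

E is at the origin; EF is horizontal with |EF| = 31.1 and F on the +x side, so F = (31.10, 0.000). Tangency of A1 to EF means the radius ZF is perpendicular to EF, so Z = F + (0, -6.3) = (31.10, -6.300). Since ZB ⟂ BV (tangency), |ZV| = √(6.3² + 22.0²) = 22.88 regardless of where B sits on A1. So V lies on both circle(E, 27.74) and circle(Z, 22.88); the below-EF intersection is V = (15.48, -23.02). B is the foot of the tangent from V: B = (25.49, -3.432).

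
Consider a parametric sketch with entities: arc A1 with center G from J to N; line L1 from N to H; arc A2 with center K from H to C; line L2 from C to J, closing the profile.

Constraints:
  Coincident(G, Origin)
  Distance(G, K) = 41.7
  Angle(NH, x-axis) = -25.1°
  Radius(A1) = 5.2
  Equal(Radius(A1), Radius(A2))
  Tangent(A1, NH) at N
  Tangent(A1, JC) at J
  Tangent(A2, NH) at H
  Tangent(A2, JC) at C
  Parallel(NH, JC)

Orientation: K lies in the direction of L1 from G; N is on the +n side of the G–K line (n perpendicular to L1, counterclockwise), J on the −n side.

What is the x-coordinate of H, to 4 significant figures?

39.97

Tangency of A1 to both parallel lines with radius 5.2 puts N and J at G ± 5.2·n: N = (2.206, 4.709), J = (-2.206, -4.709). Equal radii place H and C the same way about K: H = K + 5.2·n = (39.97, -12.98), C = K − 5.2·n = (35.56, -22.40). So H.x = 39.97.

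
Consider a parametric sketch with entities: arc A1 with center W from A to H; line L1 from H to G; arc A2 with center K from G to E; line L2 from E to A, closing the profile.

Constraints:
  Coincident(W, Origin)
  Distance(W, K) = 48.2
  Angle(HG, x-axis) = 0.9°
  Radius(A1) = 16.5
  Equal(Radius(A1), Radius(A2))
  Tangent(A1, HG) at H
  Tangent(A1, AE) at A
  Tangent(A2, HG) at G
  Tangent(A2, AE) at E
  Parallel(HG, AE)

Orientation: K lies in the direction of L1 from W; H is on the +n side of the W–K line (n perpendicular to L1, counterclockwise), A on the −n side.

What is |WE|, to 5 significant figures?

50.946

The slot axis is L1's direction at 0.9°, so u = (cos 0.9°, sin 0.9°) = (0.99988, 0.015707) and n = (−sin 0.9°, cos 0.9°) = (-0.015707, 0.99988). W is at the origin and K lies 48.2 along u from W, so K = 48.2·u = (48.194, 0.75709). Tangency of A1 to both parallel lines with radius 16.5 puts H and A at W ± 16.5·n: H = (-0.25917, 16.498), A = (0.25917, -16.498). Equal radii place G and E the same way about K: G = K + 16.5·n = (47.935, 17.255), E = K − 16.5·n = (48.453, -15.741). Then |WE| = |E − W| = 50.946.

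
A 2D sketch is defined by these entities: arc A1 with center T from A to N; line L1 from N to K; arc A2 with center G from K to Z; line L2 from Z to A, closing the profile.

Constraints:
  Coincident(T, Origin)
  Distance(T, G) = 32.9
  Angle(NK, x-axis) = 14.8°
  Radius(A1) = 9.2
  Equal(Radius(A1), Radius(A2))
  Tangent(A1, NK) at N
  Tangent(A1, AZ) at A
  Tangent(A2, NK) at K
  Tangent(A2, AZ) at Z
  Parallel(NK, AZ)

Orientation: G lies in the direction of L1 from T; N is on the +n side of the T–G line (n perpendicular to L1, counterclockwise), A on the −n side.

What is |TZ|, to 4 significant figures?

34.16

The slot axis is L1's direction at 14.8°, so u = (cos 14.8°, sin 14.8°) = (0.9668, 0.2554) and n = (−sin 14.8°, cos 14.8°) = (-0.2554, 0.9668). T is at the origin and G lies 32.9 along u from T, so G = 32.9·u = (31.81, 8.404). Tangency of A1 to both parallel lines with radius 9.2 puts N and A at T ± 9.2·n: N = (-2.350, 8.895), A = (2.350, -8.895). Equal radii place K and Z the same way about G: K = G + 9.2·n = (29.46, 17.30), Z = G − 9.2·n = (34.16, -0.4906). Then |TZ| = |Z − T| = 34.16.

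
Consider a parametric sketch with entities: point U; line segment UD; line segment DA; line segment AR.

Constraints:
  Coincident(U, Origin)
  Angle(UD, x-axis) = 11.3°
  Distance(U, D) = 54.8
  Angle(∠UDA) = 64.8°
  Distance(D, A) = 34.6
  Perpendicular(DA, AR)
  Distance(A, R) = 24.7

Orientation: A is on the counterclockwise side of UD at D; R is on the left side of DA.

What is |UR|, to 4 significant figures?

27.32

U is at the origin; UD runs at 11.3° with length 54.8, so D = 54.8·(cos 11.3°, sin 11.3°) = (53.74, 10.74). ∠UDA = 64.8°, so DA runs at 11.3° + (180° − 64.8°) = 126.5° from the x-axis; with |DA| = 34.6, A = D + 34.6·(cos 126.5°, sin 126.5°) = (33.16, 38.55). The perpendicularity gives AR at right angles to DA; with |AR| = 24.7 on the left of DA, R = A + 24.7·(-0.8039, -0.5948) = (13.30, 23.86). Then |UR| = |R − U| = 27.32.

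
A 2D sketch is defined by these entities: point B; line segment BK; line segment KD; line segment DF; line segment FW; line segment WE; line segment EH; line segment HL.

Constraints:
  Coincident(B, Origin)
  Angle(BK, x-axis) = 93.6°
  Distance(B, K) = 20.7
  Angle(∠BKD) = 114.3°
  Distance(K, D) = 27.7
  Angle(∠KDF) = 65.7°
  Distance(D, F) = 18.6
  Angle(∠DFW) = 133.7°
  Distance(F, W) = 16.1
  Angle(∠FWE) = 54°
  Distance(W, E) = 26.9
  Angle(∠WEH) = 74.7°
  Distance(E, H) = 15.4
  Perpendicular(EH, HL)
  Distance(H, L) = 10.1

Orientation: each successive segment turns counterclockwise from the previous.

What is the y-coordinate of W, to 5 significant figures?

1.5167

B is at the origin; BK runs at 93.6° with length 20.7, so K = (-1.2998, 20.659). ∠BKD = 114.3° gives KD at 159.30° from the x-axis; with |KD| = 27.7, D = (-27.212, 30.450). ∠KDF = 65.7° gives DF at -86.400° from the x-axis; with |DF| = 18.6, F = (-26.044, 11.887). ∠DFW = 133.7° gives FW at -40.100° from the x-axis; with |FW| = 16.1, W = (-13.728, 1.5167). So W.y = 1.5167.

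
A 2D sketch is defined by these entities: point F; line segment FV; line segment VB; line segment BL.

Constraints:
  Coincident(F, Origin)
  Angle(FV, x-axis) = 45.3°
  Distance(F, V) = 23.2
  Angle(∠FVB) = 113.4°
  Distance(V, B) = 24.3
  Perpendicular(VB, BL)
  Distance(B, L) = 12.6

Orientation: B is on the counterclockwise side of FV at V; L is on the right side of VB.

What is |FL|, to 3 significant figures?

47.7

F is at the origin; FV runs at 45.3° with length 23.2, so V = 23.2·(cos 45.3°, sin 45.3°) = (16.3, 16.5). ∠FVB = 113.4°, so VB runs at 45.3° + (180° − 113.4°) = 112° from the x-axis; with |VB| = 24.3, B = V + 24.3·(cos 112°, sin 112°) = (7.26, 39.0). VB ⟂ BL; with |BL| = 12.6 on the right of VB, L = B + 12.6·(0.928, 0.373) = (18.9, 43.7). Then |FL| = |L − F| = 47.7.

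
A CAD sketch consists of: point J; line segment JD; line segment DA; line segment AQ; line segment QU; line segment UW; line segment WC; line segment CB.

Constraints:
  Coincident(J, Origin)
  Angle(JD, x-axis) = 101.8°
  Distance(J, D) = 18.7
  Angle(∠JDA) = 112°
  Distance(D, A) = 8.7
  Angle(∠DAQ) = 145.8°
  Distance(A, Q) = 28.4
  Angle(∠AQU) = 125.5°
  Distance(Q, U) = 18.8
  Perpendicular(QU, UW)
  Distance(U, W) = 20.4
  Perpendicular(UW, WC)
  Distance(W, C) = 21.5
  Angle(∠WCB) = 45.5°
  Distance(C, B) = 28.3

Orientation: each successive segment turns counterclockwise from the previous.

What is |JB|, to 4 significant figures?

42.41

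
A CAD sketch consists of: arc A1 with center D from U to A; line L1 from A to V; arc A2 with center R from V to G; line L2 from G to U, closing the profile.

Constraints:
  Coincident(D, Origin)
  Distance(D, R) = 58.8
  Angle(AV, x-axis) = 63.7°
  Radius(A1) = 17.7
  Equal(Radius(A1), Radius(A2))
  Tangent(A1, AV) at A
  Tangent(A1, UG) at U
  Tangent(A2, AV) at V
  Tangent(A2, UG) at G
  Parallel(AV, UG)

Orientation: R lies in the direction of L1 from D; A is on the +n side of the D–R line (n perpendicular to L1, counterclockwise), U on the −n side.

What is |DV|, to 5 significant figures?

61.406

The slot axis is L1's direction at 63.7°, so u = (cos 63.7°, sin 63.7°) = (0.44307, 0.89649) and n = (−sin 63.7°, cos 63.7°) = (-0.89649, 0.44307). D is at the origin and R lies 58.8 along u from D, so R = 58.8·u = (26.053, 52.713). Tangency of A1 to both parallel lines with radius 17.7 puts A and U at D ± 17.7·n: A = (-15.868, 7.8424), U = (15.868, -7.8424). Equal radii place V and G the same way about R: V = R + 17.7·n = (10.185, 60.556), G = R − 17.7·n = (41.920, 44.871). Then |DV| = |V − D| = 61.406.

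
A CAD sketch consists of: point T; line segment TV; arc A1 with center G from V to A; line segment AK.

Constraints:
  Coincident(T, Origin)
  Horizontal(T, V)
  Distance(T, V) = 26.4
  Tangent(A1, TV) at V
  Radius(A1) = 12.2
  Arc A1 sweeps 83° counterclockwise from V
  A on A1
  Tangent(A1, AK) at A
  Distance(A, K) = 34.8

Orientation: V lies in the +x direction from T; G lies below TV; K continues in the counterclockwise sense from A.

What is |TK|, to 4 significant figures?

46.36

On A1, V sits at bearing 90° from G; an 83° counterclockwise sweep puts A at bearing 173°, so A = G + 12.2·(cos 173°, sin 173°) = (14.29, -10.71). Since A1 is tangent to AK there, GA ⟂ AK, so AK runs along (−sin 173°, cos 173°); with |AK| = 34.8, K = (10.05, -45.25). Then |TK| = |K − T| = 46.36.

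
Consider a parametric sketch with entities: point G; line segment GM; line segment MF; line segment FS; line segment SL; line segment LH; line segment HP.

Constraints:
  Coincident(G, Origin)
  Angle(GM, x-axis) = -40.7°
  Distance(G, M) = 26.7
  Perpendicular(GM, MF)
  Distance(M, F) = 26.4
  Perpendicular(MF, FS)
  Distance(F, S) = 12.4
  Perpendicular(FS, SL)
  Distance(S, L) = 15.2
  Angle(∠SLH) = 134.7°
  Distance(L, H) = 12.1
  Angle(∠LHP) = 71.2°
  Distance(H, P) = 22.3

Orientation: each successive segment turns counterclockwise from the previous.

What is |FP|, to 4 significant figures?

6.973

∠SLH = 134.7° gives LH at -85.40° from the x-axis; with |LH| = 12.1, H = (19.12, -12.89). ∠LHP = 71.2° gives HP at 23.40° from the x-axis; with |HP| = 22.3, P = (39.58, -4.039). Then |FP| = |P − F| = 6.973.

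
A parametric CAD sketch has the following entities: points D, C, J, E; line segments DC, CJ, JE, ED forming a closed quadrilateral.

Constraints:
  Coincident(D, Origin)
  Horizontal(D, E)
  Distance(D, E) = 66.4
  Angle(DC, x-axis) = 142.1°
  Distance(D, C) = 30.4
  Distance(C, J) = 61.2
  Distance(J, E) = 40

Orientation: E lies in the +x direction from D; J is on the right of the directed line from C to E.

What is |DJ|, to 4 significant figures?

31.24

Checks: |CJ| = 61.20 ✓; |JE| = 40.00 ✓.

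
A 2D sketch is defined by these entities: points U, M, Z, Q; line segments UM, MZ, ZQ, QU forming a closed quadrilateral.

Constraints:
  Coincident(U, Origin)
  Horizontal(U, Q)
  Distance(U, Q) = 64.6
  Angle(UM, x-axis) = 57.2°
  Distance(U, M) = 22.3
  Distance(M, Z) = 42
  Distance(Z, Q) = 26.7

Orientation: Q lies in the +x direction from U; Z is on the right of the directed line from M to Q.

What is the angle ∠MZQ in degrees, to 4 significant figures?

106.4°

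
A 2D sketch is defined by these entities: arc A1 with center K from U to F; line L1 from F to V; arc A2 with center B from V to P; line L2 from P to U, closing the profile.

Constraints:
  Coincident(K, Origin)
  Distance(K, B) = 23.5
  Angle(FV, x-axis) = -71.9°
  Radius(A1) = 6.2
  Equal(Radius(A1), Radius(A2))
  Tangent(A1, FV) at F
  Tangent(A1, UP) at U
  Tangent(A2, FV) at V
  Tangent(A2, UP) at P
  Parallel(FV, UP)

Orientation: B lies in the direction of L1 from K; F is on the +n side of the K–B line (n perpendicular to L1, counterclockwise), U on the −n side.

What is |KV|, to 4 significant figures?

24.30

The slot axis is L1's direction at -71.9°, so u = (cos -71.9°, sin -71.9°) = (0.3107, -0.9505) and n = (−sin -71.9°, cos -71.9°) = (0.9505, 0.3107). K is at the origin and B lies 23.5 along u from K, so B = 23.5·u = (7.301, -22.34). Tangency of A1 to both parallel lines with radius 6.2 puts F and U at K ± 6.2·n: F = (5.893, 1.926), U = (-5.893, -1.926). Equal radii place V and P the same way about B: V = B + 6.2·n = (13.19, -20.41), P = B − 6.2·n = (1.408, -24.26). Then |KV| = |V − K| = 24.30.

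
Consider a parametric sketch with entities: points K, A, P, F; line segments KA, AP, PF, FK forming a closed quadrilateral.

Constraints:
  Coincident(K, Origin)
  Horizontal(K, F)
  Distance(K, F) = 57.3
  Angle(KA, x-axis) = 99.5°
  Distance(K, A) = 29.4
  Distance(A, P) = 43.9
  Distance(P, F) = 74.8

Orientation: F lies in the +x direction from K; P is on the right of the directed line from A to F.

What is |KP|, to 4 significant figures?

21.09

Checks: |AP| = 43.90 ✓; |PF| = 74.80 ✓.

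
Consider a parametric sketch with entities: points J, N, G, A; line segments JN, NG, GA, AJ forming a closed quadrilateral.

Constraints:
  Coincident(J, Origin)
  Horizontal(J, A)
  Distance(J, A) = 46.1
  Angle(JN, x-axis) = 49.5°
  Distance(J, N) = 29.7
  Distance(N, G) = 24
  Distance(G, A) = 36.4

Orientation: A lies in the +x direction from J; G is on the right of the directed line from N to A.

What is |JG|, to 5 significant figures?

9.7220

Checks: |NG| = 24.00 ✓; |GA| = 36.40 ✓.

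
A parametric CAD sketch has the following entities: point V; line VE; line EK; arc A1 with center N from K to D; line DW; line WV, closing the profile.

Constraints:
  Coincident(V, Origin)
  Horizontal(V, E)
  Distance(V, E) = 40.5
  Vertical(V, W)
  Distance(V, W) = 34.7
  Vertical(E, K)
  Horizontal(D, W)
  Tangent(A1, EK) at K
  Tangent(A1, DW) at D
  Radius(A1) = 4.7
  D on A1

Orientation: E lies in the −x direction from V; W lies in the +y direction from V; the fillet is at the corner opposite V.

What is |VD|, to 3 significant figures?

49.9

The virtual corner opposite V is at (-40.5, 34.7). Tangency of A1 to EK means the radius NK is perpendicular to EK and A1 meets DW tangentially, so ND is at right angles to DW, with radius 4.7, so the center N sits 4.7 in from both sides at N = (-35.8, 30.0). That places the tangent points at K = (-40.5, 30.0) on EK and D = (-35.8, 34.7) on DW. Then |VD| = |D − V| = 49.9.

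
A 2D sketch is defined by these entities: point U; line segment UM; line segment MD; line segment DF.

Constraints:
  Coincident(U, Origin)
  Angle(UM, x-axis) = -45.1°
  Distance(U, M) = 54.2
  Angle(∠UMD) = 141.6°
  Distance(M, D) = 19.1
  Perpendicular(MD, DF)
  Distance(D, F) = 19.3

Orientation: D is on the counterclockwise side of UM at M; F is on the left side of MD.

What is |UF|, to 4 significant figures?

63.23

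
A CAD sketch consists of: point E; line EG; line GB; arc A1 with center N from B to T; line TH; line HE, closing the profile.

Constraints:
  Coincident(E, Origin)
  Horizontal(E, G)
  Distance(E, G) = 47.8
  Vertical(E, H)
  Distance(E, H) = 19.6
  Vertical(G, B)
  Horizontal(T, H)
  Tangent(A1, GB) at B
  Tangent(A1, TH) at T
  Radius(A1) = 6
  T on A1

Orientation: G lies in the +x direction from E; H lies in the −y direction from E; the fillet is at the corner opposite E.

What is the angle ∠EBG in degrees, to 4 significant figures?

74.12°

The virtual corner opposite E is at (47.80, -19.60). A1 meets GB tangentially, so NB is at right angles to GB and the tangent condition forces NT to be normal to TH, with radius 6.0, so the center N sits 6.0 in from both sides at N = (41.80, -13.60). That places the tangent points at B = (47.80, -13.60) on GB and T = (41.80, -19.60) on TH. Then cos ∠EBG = BE·BG / (|BE||BG|), giving 74.12°.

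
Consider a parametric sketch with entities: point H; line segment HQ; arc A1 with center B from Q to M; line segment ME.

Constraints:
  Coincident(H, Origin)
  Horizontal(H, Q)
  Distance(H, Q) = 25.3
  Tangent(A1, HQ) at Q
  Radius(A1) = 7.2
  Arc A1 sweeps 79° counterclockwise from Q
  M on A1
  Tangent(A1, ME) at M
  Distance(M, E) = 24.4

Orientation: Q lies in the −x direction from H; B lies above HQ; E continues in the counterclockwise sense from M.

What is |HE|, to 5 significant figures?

32.727

H is at the origin; H and Q share the same y with |HQ| = 25.3 and Q on the −x side, so Q = (-25.300, 0.0000). The tangent condition forces BQ to be normal to HQ, so B = Q + (0, 7.2) = (-25.300, 7.2000). On A1, Q sits at bearing -90° from B; a 79° counterclockwise sweep puts M at bearing -11°, so M = B + 7.2·(cos -11°, sin -11°) = (-18.232, 5.8262). The tangent condition forces BM to be normal to ME, so ME runs along (−sin -11°, cos -11°); with |ME| = 24.4, E = (-13.577, 29.778). Then |HE| = |E − H| = 32.727.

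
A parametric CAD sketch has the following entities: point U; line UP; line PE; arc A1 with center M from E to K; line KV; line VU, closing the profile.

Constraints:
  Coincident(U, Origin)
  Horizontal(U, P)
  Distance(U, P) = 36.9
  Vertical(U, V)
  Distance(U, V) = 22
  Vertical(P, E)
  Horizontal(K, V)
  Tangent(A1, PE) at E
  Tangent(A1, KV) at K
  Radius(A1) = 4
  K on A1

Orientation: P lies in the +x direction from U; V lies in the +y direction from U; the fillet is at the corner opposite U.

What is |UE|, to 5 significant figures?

41.056

U is at the origin; UP is horizontal with |UP| = 36.9 and P on the +x side, so P = (36.900, 0.0000). U and V share the same x with |UV| = 22.0 and V on the +y side, so V = (0.0000, 22.000). The virtual corner opposite U is at (36.900, 22.000). Since A1 is tangent to PE there, ME ⟂ PE and tangency of A1 to KV means the radius MK is perpendicular to KV, with radius 4.0, so the center M sits 4.0 in from both sides at M = (32.900, 18.000). That places the tangent points at E = (36.900, 18.000) on PE and K = (32.900, 22.000) on KV. Then |UE| = |E − U| = 41.056.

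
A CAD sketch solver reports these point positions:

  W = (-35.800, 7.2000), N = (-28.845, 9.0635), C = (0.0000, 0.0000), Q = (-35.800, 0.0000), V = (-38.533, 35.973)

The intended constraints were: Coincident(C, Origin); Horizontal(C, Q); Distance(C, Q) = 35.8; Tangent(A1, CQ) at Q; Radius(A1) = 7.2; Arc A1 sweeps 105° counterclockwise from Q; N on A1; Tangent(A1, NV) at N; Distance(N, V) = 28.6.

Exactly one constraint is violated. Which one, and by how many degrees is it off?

Tangent(A1, NV) at N — off by 4.80°.

C = (0.00, 0.00) ✓; C.y = 0.00, Q.y = 0.00 ✓; |CQ| = 35.80 ✓; ∠(WQ, QC) = 90.00° ✓; |WQ| = 7.200 ✓; bearing(W→N) − bearing(W→Q) = 105.0° ✓; |WN| = 7.200 ✓; ∠(WN, NV) = 85.20° ✗; |NV| = 28.60 ✓.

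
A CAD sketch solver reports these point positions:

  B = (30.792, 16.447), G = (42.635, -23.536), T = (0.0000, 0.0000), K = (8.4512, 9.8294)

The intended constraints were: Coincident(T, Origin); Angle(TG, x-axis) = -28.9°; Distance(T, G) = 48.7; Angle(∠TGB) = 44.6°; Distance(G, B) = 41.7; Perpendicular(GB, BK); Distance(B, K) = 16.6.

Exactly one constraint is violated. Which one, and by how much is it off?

Distance(B, K) = 16.6 — off by 6.70.

T = (0.00, 0.00) ✓; TG at -28.90° ✓; |TG| = 48.70 ✓; ∠TGB = 44.60° ✓; |GB| = 41.70 ✓; ∠(GB, BK) = 90.00° ✓; |BK| = 23.30 ✗.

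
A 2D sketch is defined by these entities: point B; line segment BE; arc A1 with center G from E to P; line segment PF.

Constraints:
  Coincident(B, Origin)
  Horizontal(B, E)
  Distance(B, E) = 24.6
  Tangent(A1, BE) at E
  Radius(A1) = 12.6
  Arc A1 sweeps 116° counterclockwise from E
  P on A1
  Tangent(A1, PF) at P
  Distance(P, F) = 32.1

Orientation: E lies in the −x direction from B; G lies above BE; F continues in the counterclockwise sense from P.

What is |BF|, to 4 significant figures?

54.36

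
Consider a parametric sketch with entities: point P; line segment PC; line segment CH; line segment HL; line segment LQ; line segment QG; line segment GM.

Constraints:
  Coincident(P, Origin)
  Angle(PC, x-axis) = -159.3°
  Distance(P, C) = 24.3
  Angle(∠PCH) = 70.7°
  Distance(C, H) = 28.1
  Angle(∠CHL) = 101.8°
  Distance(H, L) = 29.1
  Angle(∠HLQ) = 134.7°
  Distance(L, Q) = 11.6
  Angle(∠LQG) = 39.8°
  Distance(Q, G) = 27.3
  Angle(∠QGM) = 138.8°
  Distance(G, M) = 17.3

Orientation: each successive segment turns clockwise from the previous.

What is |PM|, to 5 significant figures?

37.209

∠LQG = 39.8° gives QG at -172.30° from the x-axis; with |QG| = 27.3, G = (-12.314, 16.325). ∠QGM = 138.8° gives GM at 146.50° from the x-axis; with |GM| = 17.3, M = (-26.740, 25.874). Then |PM| = |M − P| = 37.209.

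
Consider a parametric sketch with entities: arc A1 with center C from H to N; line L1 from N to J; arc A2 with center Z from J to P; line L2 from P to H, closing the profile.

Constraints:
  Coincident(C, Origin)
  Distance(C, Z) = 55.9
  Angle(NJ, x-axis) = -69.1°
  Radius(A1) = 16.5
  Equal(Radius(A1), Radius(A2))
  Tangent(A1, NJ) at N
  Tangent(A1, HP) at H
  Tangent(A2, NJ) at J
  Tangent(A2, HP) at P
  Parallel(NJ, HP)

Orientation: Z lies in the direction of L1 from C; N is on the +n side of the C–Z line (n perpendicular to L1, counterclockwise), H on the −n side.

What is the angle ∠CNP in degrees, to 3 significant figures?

59.4°

The slot axis is L1's direction at -69.1°, so u = (cos -69.1°, sin -69.1°) = (0.357, -0.934) and n = (−sin -69.1°, cos -69.1°) = (0.934, 0.357). C is at the origin and Z lies 55.9 along u from C, so Z = 55.9·u = (19.9, -52.2). Tangency of A1 to both parallel lines with radius 16.5 puts N and H at C ± 16.5·n: N = (15.4, 5.89), H = (-15.4, -5.89). Equal radii place J and P the same way about Z: J = Z + 16.5·n = (35.4, -46.3), P = Z − 16.5·n = (4.53, -58.1). Then cos ∠CNP = NC·NP / (|NC||NP|), giving 59.4°.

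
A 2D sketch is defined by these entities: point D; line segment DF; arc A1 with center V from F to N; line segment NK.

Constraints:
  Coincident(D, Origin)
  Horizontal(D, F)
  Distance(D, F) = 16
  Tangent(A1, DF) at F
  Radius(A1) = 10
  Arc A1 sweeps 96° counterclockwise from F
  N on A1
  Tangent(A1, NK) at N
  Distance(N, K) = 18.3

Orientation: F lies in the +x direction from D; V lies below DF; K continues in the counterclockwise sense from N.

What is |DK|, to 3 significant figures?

30.3

D is at the origin; DF is horizontal with |DF| = 16.0 and F on the +x side, so F = (16.0, 0.00). Since A1 is tangent to DF there, VF ⟂ DF, so V = F + (0, -10) = (16.0, -10.0). On A1, F sits at bearing 90° from V; a 96° counterclockwise sweep puts N at bearing 186°, so N = V + 10.0·(cos 186°, sin 186°) = (6.05, -11.0). A1 meets NK tangentially, so VN is at right angles to NK, so NK runs along (−sin 186°, cos 186°); with |NK| = 18.3, K = (7.97, -29.2). Then |DK| = |K − D| = 30.3.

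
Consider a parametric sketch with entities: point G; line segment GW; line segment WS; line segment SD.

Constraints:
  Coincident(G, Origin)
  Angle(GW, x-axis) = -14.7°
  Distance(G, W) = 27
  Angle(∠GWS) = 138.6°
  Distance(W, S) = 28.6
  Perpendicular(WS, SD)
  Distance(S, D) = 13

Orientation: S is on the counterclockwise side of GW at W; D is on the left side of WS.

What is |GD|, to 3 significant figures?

49.1

G is at the origin; GW runs at -14.7° with length 27.0, so W = 27.0·(cos -14.7°, sin -14.7°) = (26.1, -6.85). ∠GWS = 138.6°, so WS runs at -14.7° + (180° − 138.6°) = 26.7° from the x-axis; with |WS| = 28.6, S = W + 28.6·(cos 26.7°, sin 26.7°) = (51.7, 6.00). The perpendicularity gives SD at right angles to WS; with |SD| = 13.0 on the left of WS, D = S + 13.0·(-0.449, 0.893) = (45.8, 17.6). Then |GD| = |D − G| = 49.1.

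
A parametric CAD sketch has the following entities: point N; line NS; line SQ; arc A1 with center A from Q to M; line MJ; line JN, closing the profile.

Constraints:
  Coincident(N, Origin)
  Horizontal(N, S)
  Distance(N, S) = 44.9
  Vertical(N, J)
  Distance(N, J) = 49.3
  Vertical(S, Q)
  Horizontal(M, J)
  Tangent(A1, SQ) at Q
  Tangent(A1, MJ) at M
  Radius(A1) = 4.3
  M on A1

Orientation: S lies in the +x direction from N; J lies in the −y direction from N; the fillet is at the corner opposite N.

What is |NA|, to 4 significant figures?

60.61

N is at the origin; NS is horizontal with |NS| = 44.9 and S on the +x side, so S = (44.90, 0.000). NJ is vertical with |NJ| = 49.3 and J on the −y side, so J = (0.000, -49.30). The virtual corner opposite N is at (44.90, -49.30). Since A1 is tangent to SQ there, AQ ⟂ SQ and A1 meets MJ tangentially, so AM is at right angles to MJ, with radius 4.3, so the center A sits 4.3 in from both sides at A = (40.60, -45.00). Then |NA| = |A − N| = 60.61.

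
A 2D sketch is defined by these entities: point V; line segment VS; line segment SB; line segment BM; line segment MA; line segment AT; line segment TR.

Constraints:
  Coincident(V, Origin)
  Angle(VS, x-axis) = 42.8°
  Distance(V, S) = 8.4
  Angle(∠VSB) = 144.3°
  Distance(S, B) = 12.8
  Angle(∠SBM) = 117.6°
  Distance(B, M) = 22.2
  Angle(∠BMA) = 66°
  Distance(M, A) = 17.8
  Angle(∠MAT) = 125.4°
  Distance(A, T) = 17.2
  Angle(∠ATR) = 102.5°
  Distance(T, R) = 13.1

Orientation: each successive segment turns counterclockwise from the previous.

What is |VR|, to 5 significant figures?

12.226

∠MAT = 125.4° gives AT at -50.500° from the x-axis; with |AT| = 17.2, T = (-2.2094, 1.7940). ∠ATR = 102.5° gives TR at 27.000° from the x-axis; with |TR| = 13.1, R = (9.4628, 7.7413). Then |VR| = |R − V| = 12.226.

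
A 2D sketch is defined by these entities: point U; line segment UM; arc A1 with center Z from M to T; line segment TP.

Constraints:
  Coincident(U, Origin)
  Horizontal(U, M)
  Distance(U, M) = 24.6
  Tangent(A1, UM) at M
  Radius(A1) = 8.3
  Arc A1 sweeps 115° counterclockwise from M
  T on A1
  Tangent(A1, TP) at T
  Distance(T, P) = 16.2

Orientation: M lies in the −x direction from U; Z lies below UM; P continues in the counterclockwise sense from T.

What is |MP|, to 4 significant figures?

26.50

U is at the origin; U and M share the same y with |UM| = 24.6 and M on the −x side, so M = (-24.60, 0.000). Since A1 is tangent to UM there, ZM ⟂ UM, so Z = M + (0, -8.3) = (-24.60, -8.300). On A1, M sits at bearing 90° from Z; a 115° counterclockwise sweep puts T at bearing 205°, so T = Z + 8.3·(cos 205°, sin 205°) = (-32.12, -11.81). Tangency of A1 to TP means the radius ZT is perpendicular to TP, so TP runs along (−sin 205°, cos 205°); with |TP| = 16.2, P = (-25.28, -26.49). Then |MP| = |P − M| = 26.50.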